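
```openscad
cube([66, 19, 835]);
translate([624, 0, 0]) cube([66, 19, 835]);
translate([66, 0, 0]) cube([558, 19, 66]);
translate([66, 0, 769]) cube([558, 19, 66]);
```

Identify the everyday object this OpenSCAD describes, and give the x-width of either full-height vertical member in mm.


A picture frame. The border width is 66 mm.

Four thin pieces enclosing a rectangular opening — a picture frame. The two full-height stiles are 835 mm tall; the top rail sits at z = 769 and is 66 mm tall, so the border above the opening is 835 − 769 = 66 mm, matching the stile x-width.


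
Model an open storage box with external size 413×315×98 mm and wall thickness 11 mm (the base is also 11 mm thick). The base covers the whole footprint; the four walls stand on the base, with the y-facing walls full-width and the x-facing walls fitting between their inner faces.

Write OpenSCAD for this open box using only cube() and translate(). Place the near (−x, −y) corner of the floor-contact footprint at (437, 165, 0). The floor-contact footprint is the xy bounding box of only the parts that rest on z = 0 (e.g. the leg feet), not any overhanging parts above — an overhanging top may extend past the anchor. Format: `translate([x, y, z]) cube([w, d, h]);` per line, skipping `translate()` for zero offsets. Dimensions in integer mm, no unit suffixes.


translate([437, 165, 0]) cube([413, 315, 11]);
translate([437, 165, 11]) cube([413, 11, 87]);
translate([437, 469, 11]) cube([413, 11, 87]);
translate([437, 176, 11]) cube([11, 293, 87]);
translate([839, 176, 11]) cube([11, 293, 87]);


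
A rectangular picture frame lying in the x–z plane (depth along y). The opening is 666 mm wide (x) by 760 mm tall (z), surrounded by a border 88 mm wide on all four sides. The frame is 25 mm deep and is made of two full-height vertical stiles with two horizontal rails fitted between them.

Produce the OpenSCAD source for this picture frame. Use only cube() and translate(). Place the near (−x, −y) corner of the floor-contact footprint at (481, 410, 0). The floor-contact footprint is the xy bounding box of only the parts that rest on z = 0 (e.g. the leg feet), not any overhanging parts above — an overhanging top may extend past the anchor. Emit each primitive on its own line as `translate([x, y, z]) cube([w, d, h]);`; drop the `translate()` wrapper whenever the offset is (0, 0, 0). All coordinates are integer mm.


translate([481, 410, 0]) cube([88, 25, 936]);
translate([1235, 410, 0]) cube([88, 25, 936]);
translate([569, 410, 0]) cube([666, 25, 88]);
translate([569, 410, 848]) cube([666, 25, 88]);


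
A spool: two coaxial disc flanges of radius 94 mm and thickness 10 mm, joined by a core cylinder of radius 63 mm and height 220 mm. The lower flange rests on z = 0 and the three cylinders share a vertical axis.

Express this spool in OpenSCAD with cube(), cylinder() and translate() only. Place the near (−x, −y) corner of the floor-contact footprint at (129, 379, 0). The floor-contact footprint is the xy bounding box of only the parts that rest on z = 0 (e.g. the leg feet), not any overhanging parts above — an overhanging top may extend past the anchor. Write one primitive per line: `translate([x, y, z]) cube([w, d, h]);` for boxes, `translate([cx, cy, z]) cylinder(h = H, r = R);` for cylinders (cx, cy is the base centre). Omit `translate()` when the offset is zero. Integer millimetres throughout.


translate([223, 473, 0]) cylinder(h = 10, r = 94);
translate([223, 473, 10]) cylinder(h = 220, r = 63);
translate([223, 473, 230]) cylinder(h = 10, r = 94);


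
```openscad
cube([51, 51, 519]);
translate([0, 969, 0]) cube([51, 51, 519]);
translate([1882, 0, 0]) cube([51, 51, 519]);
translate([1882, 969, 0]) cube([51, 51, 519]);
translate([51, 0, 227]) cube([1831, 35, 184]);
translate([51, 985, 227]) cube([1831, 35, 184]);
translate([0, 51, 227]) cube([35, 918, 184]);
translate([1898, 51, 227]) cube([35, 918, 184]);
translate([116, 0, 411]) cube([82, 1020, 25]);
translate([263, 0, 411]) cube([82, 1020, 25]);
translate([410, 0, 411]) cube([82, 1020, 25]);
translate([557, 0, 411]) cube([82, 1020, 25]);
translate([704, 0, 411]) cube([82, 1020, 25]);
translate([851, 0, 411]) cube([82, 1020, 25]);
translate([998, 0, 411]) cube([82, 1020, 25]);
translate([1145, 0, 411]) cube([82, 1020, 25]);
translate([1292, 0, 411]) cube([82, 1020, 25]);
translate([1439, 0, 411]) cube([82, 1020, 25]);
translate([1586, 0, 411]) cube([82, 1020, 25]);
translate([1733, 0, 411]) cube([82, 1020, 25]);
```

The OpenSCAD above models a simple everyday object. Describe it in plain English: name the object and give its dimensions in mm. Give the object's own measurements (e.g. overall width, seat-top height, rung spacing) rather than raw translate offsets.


A bed frame 1933 mm long (x) by 1020 mm wide (y). Four 51×51 mm corner posts, 519 mm tall, at the corners of the footprint. Four rails of 35 mm thickness and 184 mm height run between adjacent posts with their undersides at z = 227 mm, their outer faces flush with the outside of the frame (the two x-running rails run between the posts' inner faces; the two y-running rails run between the posts' inner faces). 12 slats, each 82 mm wide (x) and 25 mm thick, lie across the top of the two x-running rails, running the full 1020 mm width of the frame in y; along x they sit between the end posts with a 65 mm gap after the −x posts and between neighbouring slats, leaving 67 mm before the +x posts.


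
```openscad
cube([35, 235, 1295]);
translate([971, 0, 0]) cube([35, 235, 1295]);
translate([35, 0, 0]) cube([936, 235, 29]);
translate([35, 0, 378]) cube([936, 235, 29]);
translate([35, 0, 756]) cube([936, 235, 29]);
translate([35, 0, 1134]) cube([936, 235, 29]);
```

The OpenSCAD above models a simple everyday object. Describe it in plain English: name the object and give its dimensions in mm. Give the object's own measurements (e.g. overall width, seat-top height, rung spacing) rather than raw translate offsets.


An open bookshelf. Two side panels, each 35 mm thick, 235 mm deep and 1295 mm tall, stand 1006 mm apart (outside-to-outside). Between them sit 4 shelves, each 29 mm thick and 235 mm deep, spanning the full gap between the sides. The bottom shelf rests on the floor (its underside at z = 0) and the clear gap between one shelf's top and the next shelf's underside is 349 mm.


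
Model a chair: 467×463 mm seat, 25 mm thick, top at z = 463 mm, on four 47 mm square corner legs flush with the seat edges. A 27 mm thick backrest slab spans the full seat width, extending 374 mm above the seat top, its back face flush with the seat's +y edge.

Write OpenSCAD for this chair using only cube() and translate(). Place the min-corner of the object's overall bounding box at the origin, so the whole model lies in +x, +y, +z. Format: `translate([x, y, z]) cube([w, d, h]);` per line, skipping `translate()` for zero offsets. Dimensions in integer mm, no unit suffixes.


translate([0, 0, 438]) cube([467, 463, 25]);
cube([47, 47, 438]);
translate([420, 0, 0]) cube([47, 47, 438]);
translate([0, 416, 0]) cube([47, 47, 438]);
translate([420, 416, 0]) cube([47, 47, 438]);
translate([0, 436, 463]) cube([467, 27, 374]);


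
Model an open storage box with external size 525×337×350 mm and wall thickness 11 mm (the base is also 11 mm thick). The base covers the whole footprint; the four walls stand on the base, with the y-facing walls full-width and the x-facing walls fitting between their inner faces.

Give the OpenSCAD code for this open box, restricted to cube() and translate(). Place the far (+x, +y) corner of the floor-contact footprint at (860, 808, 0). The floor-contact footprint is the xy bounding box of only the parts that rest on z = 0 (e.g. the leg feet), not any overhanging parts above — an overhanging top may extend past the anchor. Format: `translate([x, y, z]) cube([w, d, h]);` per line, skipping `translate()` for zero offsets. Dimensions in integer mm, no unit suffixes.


translate([335, 471, 0]) cube([525, 337, 11]);
translate([335, 471, 11]) cube([525, 11, 339]);
translate([335, 797, 11]) cube([525, 11, 339]);
translate([335, 482, 11]) cube([11, 315, 339]);
translate([849, 482, 11]) cube([11, 315, 339]);


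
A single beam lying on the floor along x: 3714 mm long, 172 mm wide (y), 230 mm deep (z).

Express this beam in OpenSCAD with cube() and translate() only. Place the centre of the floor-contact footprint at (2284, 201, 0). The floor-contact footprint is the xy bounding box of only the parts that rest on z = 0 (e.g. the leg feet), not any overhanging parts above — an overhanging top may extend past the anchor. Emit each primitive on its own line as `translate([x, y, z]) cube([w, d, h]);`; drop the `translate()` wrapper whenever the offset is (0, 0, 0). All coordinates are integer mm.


translate([427, 115, 0]) cube([3714, 172, 230]);


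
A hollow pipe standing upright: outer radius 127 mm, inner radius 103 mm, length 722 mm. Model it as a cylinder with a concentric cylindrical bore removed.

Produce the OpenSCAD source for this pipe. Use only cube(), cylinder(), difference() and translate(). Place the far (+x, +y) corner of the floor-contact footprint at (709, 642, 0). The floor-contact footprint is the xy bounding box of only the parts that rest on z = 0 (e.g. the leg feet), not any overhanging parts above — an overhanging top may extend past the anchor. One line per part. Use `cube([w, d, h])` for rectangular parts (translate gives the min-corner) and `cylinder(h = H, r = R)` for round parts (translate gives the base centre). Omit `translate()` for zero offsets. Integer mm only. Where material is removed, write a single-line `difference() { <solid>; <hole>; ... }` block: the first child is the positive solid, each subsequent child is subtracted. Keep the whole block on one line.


difference() { translate([582, 515, 0]) cylinder(h = 722, r = 127); translate([582, 515, 0]) cylinder(h = 722, r = 103); }


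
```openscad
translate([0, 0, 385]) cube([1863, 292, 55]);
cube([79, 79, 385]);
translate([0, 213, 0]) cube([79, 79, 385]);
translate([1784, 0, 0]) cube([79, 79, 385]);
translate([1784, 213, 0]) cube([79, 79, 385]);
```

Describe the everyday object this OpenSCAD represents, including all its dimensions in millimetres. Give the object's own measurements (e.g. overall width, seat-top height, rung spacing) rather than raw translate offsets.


A bench: a 1863×292 mm seat slab, 55 mm thick, top at z = 440 mm, on four 79×79 mm square legs flush with the seat corners and standing on z = 0.


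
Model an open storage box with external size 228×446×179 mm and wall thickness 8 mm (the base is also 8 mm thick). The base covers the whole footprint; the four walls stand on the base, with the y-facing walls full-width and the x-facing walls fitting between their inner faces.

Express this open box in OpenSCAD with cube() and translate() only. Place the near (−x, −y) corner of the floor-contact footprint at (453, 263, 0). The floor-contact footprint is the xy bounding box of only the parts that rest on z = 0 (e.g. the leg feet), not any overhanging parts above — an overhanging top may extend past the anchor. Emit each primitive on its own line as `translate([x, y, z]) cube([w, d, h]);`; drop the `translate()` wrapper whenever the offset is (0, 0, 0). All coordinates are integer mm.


translate([453, 263, 0]) cube([228, 446, 8]);
translate([453, 263, 8]) cube([228, 8, 171]);
translate([453, 701, 8]) cube([228, 8, 171]);
translate([453, 271, 8]) cube([8, 430, 171]);
translate([673, 271, 8]) cube([8, 430, 171]);


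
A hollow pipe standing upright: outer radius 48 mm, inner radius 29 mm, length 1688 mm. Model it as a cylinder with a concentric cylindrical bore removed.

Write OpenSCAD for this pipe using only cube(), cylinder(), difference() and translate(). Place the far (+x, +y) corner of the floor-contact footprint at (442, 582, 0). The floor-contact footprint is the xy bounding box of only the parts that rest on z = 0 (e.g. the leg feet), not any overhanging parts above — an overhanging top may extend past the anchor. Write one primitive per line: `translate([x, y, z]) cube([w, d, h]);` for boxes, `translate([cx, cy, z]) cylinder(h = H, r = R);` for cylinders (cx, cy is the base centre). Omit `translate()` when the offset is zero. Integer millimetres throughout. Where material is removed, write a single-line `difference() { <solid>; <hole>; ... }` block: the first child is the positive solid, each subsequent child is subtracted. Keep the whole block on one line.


difference() { translate([394, 534, 0]) cylinder(h = 1688, r = 48); translate([394, 534, 0]) cylinder(h = 1688, r = 29); }


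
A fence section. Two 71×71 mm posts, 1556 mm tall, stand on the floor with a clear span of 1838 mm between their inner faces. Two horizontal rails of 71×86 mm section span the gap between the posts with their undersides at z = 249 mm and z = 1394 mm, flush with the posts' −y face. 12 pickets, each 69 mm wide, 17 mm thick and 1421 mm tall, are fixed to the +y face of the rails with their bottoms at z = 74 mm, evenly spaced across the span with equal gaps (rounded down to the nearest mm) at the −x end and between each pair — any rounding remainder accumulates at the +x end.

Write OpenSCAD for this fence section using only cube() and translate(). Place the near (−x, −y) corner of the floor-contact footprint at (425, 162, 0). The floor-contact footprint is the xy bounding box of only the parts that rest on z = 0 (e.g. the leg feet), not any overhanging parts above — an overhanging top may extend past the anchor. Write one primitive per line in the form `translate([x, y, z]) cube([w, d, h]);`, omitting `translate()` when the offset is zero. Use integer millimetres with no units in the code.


translate([425, 162, 0]) cube([71, 71, 1556]);
translate([2334, 162, 0]) cube([71, 71, 1556]);
translate([496, 162, 249]) cube([1838, 71, 86]);
translate([496, 162, 1394]) cube([1838, 71, 86]);
translate([573, 233, 74]) cube([69, 17, 1421]);
translate([719, 233, 74]) cube([69, 17, 1421]);
translate([865, 233, 74]) cube([69, 17, 1421]);
translate([1011, 233, 74]) cube([69, 17, 1421]);
translate([1157, 233, 74]) cube([69, 17, 1421]);
translate([1303, 233, 74]) cube([69, 17, 1421]);
translate([1449, 233, 74]) cube([69, 17, 1421]);
translate([1595, 233, 74]) cube([69, 17, 1421]);
translate([1741, 233, 74]) cube([69, 17, 1421]);
translate([1887, 233, 74]) cube([69, 17, 1421]);
translate([2033, 233, 74]) cube([69, 17, 1421]);
translate([2179, 233, 74]) cube([69, 17, 1421]);


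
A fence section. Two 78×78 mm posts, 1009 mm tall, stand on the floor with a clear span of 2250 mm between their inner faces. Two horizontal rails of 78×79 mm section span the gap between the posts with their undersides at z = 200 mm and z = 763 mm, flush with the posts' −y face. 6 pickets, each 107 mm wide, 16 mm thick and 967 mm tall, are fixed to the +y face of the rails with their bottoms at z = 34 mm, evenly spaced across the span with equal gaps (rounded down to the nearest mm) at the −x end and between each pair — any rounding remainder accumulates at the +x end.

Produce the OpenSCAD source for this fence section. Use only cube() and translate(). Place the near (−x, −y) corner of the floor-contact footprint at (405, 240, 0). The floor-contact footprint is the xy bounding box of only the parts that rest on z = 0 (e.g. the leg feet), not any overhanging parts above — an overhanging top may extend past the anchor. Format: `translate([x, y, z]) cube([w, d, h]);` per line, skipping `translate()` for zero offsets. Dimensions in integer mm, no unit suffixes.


translate([405, 240, 0]) cube([78, 78, 1009]);
translate([2733, 240, 0]) cube([78, 78, 1009]);
translate([483, 240, 200]) cube([2250, 78, 79]);
translate([483, 240, 763]) cube([2250, 78, 79]);
translate([712, 318, 34]) cube([107, 16, 967]);
translate([1048, 318, 34]) cube([107, 16, 967]);
translate([1384, 318, 34]) cube([107, 16, 967]);
translate([1720, 318, 34]) cube([107, 16, 967]);
translate([2056, 318, 34]) cube([107, 16, 967]);
translate([2392, 318, 34]) cube([107, 16, 967]);


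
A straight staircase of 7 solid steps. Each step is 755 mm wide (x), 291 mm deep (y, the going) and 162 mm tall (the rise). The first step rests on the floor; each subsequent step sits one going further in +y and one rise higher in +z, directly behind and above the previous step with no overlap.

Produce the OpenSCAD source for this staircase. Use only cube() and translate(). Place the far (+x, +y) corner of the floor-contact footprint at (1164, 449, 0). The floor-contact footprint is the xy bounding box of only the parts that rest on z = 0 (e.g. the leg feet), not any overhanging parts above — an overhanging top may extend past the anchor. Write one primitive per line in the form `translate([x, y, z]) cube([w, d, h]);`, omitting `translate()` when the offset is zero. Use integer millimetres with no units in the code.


translate([409, 158, 0]) cube([755, 291, 162]);
translate([409, 449, 162]) cube([755, 291, 162]);
translate([409, 740, 324]) cube([755, 291, 162]);
translate([409, 1031, 486]) cube([755, 291, 162]);
translate([409, 1322, 648]) cube([755, 291, 162]);
translate([409, 1613, 810]) cube([755, 291, 162]);
translate([409, 1904, 972]) cube([755, 291, 162]);


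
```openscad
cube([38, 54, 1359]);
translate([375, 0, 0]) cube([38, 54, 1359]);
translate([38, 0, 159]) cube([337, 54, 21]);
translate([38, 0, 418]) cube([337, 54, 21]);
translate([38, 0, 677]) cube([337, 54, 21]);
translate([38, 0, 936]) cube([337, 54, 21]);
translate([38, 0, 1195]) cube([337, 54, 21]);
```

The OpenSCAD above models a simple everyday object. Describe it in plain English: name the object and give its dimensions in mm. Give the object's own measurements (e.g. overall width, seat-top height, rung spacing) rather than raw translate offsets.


A straight ladder. Two 38×54 mm vertical rails, 1359 mm tall, stand 413 mm apart (outside-to-outside) with their front faces coplanar on the −y side. 5 rungs, each 54 mm deep and 21 mm tall, span between the inner faces of the rails, front faces flush with the rails. The lowest rung's underside is at z = 159 mm and rungs are spaced 259 mm apart (underside to underside).


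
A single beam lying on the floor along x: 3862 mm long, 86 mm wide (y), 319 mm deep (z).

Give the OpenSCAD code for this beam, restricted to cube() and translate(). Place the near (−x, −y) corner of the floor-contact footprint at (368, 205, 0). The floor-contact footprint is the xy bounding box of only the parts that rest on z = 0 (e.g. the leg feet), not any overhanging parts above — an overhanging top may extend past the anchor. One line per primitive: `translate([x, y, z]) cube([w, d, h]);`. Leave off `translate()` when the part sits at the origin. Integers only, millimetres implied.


translate([368, 205, 0]) cube([3862, 86, 319]);


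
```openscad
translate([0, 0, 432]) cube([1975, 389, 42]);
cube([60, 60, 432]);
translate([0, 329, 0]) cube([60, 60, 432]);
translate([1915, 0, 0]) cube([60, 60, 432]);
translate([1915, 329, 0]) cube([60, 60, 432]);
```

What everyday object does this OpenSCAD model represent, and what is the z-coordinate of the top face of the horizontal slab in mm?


A bench. The seat-top height is 474 mm.

A long slab on four corner posts — a bench. The slab sits at z = 432 with thickness 42, so the top is 432 + 42 = 474 mm.


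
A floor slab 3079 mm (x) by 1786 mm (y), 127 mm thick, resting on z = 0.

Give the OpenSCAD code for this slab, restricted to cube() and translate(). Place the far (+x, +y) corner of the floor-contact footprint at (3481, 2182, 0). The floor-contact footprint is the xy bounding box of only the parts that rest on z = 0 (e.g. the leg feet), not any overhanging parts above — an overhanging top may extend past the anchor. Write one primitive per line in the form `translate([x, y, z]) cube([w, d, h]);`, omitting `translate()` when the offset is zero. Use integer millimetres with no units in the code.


translate([402, 396, 0]) cube([3079, 1786, 127]);


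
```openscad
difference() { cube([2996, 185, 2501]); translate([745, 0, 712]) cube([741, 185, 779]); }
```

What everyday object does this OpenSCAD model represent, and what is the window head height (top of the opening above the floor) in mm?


A wall with a window opening. The window head height is 1491 mm.

A wall with a rectangular opening subtracted — a window. Sill at z = 712, opening 779 mm tall, so the head is at 712 + 779 = 1491 mm.


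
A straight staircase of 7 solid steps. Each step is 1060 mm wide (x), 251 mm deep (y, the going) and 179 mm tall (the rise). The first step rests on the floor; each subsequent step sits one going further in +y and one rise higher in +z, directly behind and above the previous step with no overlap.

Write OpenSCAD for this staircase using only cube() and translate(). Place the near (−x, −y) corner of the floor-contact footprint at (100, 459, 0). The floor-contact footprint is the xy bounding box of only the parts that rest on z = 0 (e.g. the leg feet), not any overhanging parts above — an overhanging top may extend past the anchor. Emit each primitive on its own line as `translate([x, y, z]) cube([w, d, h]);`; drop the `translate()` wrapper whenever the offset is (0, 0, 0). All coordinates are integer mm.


translate([100, 459, 0]) cube([1060, 251, 179]);
translate([100, 710, 179]) cube([1060, 251, 179]);
translate([100, 961, 358]) cube([1060, 251, 179]);
translate([100, 1212, 537]) cube([1060, 251, 179]);
translate([100, 1463, 716]) cube([1060, 251, 179]);
translate([100, 1714, 895]) cube([1060, 251, 179]);
translate([100, 1965, 1074]) cube([1060, 251, 179]);


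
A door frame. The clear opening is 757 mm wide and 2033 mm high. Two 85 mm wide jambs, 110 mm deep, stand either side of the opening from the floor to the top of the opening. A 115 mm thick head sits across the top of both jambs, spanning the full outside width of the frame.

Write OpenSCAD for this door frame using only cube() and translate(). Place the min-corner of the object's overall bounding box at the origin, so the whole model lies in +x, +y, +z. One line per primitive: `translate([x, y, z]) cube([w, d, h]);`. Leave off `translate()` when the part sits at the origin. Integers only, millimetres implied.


cube([85, 110, 2033]);
translate([842, 0, 0]) cube([85, 110, 2033]);
translate([0, 0, 2033]) cube([927, 110, 115]);


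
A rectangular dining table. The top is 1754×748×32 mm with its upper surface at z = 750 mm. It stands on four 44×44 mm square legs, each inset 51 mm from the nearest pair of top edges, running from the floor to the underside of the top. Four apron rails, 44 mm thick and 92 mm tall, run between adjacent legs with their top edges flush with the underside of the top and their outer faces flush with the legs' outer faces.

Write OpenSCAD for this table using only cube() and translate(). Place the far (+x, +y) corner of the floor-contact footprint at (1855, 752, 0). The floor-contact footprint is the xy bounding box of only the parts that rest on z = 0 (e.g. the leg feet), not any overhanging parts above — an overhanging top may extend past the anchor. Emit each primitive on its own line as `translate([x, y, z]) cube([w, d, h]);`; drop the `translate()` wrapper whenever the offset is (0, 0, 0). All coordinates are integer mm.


translate([152, 55, 718]) cube([1754, 748, 32]);
translate([203, 106, 0]) cube([44, 44, 718]);
translate([1811, 106, 0]) cube([44, 44, 718]);
translate([203, 708, 0]) cube([44, 44, 718]);
translate([1811, 708, 0]) cube([44, 44, 718]);
translate([247, 106, 626]) cube([1564, 44, 92]);
translate([247, 708, 626]) cube([1564, 44, 92]);
translate([203, 150, 626]) cube([44, 558, 92]);
translate([1811, 150, 626]) cube([44, 558, 92]);


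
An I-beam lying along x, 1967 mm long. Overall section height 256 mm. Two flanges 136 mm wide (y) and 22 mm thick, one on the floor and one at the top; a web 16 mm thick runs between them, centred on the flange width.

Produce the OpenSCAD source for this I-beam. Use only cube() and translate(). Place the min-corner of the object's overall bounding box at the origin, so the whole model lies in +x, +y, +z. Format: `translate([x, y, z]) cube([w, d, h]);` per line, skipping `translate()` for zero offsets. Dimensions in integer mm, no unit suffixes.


cube([1967, 136, 22]);
translate([0, 60, 22]) cube([1967, 16, 212]);
translate([0, 0, 234]) cube([1967, 136, 22]);


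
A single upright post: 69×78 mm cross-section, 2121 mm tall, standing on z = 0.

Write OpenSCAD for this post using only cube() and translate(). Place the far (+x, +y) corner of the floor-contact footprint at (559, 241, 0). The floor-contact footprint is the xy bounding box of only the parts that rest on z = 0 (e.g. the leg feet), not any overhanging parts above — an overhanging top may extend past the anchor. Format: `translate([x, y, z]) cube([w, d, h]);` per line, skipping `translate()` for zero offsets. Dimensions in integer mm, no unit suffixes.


translate([490, 163, 0]) cube([69, 78, 2121]);


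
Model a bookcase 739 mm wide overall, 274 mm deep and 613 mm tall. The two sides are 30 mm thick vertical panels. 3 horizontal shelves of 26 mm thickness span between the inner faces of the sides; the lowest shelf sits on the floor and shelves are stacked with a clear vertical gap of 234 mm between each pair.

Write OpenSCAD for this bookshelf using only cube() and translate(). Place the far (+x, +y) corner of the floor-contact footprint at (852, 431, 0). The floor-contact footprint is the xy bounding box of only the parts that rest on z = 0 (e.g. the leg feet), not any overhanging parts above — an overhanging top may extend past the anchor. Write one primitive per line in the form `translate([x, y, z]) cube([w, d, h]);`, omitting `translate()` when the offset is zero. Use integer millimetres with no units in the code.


translate([113, 157, 0]) cube([30, 274, 613]);
translate([822, 157, 0]) cube([30, 274, 613]);
translate([143, 157, 0]) cube([679, 274, 26]);
translate([143, 157, 260]) cube([679, 274, 26]);
translate([143, 157, 520]) cube([679, 274, 26]);


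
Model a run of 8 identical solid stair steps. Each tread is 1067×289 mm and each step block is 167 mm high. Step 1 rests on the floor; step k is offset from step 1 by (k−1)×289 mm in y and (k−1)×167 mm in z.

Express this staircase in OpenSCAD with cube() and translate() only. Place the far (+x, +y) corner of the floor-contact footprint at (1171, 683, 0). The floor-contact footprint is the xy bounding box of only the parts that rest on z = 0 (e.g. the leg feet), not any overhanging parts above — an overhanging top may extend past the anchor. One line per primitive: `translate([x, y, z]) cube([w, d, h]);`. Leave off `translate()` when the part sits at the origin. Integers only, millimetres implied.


translate([104, 394, 0]) cube([1067, 289, 167]);
translate([104, 683, 167]) cube([1067, 289, 167]);
translate([104, 972, 334]) cube([1067, 289, 167]);
translate([104, 1261, 501]) cube([1067, 289, 167]);
translate([104, 1550, 668]) cube([1067, 289, 167]);
translate([104, 1839, 835]) cube([1067, 289, 167]);
translate([104, 2128, 1002]) cube([1067, 289, 167]);
translate([104, 2417, 1169]) cube([1067, 289, 167]);


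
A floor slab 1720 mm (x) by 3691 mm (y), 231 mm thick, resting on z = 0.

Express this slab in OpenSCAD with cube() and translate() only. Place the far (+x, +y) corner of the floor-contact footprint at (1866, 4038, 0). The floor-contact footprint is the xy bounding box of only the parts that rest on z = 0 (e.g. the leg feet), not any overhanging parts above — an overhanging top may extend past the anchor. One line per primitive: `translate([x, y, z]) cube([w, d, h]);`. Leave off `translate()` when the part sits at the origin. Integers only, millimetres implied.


translate([146, 347, 0]) cube([1720, 3691, 231]);


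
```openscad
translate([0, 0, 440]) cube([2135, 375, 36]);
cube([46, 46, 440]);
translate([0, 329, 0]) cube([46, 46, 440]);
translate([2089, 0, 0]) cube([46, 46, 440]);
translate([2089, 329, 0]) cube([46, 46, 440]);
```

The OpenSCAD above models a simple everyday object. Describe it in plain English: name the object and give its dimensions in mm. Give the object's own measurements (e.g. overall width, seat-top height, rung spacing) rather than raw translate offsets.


A bench: a 2135×375 mm seat slab, 36 mm thick, top at z = 476 mm, on four 46×46 mm square legs flush with the seat corners and standing on z = 0.


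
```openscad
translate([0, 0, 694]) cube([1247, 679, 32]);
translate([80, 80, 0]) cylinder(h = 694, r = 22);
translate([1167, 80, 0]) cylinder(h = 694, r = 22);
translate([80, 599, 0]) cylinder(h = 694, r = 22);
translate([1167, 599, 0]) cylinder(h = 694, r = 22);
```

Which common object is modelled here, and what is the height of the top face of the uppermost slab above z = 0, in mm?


A table. The table height is 726 mm.

A 1247×679×32 slab sits at z = 694 on four Ø44 mm round legs — a table. The top surface is at 694 + 32 = 726 mm.


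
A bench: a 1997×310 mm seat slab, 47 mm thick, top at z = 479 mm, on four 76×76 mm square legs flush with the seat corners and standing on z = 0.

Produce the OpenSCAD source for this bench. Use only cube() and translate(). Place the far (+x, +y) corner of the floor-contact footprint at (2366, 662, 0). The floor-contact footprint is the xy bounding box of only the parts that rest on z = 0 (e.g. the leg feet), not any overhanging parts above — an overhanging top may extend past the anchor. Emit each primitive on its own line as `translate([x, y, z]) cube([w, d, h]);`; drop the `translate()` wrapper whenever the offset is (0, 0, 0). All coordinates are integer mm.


// leg_h = 479 − 47 = 432
translate([369, 352, 432]) cube([1997, 310, 47]);
translate([369, 352, 0]) cube([76, 76, 432]);
translate([369, 586, 0]) cube([76, 76, 432]);
translate([2290, 352, 0]) cube([76, 76, 432]);
translate([2290, 586, 0]) cube([76, 76, 432]);


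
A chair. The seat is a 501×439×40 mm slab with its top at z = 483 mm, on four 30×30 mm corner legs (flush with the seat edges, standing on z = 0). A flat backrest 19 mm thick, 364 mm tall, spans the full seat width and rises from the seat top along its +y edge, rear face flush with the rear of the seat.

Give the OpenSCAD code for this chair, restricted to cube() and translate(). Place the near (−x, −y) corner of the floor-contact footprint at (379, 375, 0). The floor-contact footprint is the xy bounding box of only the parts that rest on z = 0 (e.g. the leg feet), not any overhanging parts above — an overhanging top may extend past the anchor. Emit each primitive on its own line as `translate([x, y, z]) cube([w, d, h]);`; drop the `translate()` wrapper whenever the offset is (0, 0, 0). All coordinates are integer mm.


translate([379, 375, 443]) cube([501, 439, 40]);
translate([379, 375, 0]) cube([30, 30, 443]);
translate([850, 375, 0]) cube([30, 30, 443]);
translate([379, 784, 0]) cube([30, 30, 443]);
translate([850, 784, 0]) cube([30, 30, 443]);
translate([379, 795, 483]) cube([501, 19, 364]);


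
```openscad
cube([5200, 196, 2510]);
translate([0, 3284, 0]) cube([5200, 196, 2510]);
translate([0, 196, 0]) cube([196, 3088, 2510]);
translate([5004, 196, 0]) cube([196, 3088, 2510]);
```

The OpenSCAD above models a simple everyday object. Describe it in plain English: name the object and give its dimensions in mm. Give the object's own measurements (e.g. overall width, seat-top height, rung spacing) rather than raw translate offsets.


The wall frame of a small rectangular building: four walls, each 2510 mm tall and 196 mm thick, enclosing a footprint 5200 mm (x) by 3480 mm (y) outside-to-outside, with no floor or roof. The front and back walls (the −y and +y sides) span the full width; the two side walls fit between them.


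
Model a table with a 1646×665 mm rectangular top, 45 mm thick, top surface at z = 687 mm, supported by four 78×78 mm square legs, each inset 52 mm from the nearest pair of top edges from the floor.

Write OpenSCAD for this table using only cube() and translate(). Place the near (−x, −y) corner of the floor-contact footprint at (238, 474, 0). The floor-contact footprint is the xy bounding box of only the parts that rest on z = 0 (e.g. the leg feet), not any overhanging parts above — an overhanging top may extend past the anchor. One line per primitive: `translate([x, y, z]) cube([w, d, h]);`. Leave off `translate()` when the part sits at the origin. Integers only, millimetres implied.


translate([186, 422, 642]) cube([1646, 665, 45]);
translate([238, 474, 0]) cube([78, 78, 642]);
translate([1702, 474, 0]) cube([78, 78, 642]);
translate([238, 957, 0]) cube([78, 78, 642]);
translate([1702, 957, 0]) cube([78, 78, 642]);


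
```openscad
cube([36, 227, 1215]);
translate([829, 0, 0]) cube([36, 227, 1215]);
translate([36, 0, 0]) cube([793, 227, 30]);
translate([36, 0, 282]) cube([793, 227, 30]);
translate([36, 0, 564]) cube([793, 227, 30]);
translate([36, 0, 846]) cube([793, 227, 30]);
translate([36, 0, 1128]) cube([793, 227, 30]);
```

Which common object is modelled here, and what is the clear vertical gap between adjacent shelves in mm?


A bookshelf. The clear shelf gap is 252 mm.

Two tall side panels with 5 horizontal boards between them — a bookshelf. The first two shelf undersides are at z = 0 and z = 282; with shelf thickness 30, the clear gap is 282 − 0 − 30 = 252 mm.


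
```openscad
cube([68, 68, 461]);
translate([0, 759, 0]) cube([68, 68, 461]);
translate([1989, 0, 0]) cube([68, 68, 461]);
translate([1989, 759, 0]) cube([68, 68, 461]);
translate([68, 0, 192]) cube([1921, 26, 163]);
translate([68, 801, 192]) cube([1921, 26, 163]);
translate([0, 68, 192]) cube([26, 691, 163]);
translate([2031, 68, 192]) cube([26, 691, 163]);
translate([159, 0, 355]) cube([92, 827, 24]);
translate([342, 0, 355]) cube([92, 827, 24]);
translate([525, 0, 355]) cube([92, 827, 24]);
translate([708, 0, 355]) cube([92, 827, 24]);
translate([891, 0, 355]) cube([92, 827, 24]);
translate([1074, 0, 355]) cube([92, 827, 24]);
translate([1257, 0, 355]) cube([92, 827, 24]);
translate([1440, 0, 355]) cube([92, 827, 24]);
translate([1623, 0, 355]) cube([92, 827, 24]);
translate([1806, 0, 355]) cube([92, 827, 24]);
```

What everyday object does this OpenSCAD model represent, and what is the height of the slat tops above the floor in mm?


A bed frame. The slat-top height is 379 mm.

Four posts, four rails, and a row of slats — a bed frame. Slats sit on the rails at z = 192 + 163 = 355; with slat thickness 24, the top is 379 mm.


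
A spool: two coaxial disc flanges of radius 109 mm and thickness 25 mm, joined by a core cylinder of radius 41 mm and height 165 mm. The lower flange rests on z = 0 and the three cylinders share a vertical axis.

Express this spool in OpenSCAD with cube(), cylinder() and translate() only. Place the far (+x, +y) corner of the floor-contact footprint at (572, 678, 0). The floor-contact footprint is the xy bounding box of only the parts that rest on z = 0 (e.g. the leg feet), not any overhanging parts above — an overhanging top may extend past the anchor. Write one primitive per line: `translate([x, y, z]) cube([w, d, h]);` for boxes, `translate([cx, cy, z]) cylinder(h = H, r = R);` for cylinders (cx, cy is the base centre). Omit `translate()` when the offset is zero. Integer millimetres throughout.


translate([463, 569, 0]) cylinder(h = 25, r = 109);
translate([463, 569, 25]) cylinder(h = 165, r = 41);
translate([463, 569, 190]) cylinder(h = 25, r = 109);


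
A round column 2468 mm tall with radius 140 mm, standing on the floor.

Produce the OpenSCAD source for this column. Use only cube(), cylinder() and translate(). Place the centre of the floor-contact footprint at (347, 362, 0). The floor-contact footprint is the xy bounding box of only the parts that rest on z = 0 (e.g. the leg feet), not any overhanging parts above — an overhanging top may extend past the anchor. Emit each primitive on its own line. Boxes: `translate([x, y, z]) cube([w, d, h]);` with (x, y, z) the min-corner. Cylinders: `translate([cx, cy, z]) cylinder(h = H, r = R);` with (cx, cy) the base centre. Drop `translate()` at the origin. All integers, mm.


translate([347, 362, 0]) cylinder(h = 2468, r = 140);


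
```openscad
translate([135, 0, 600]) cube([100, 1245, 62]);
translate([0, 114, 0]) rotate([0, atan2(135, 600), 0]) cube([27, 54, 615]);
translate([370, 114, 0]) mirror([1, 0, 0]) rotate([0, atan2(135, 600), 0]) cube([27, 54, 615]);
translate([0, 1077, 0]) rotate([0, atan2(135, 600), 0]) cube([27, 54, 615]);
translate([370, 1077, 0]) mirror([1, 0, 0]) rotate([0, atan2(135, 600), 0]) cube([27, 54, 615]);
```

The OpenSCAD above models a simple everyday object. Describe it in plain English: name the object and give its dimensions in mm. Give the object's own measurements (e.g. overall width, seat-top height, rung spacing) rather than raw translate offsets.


A sawhorse. A 100×1245×62 mm beam (x, y, z) sits on two A-frame leg pairs. Each pair is two raked legs of 27×54 mm section (54 mm along y) splaying symmetrically in x. Each leg rises 600 mm vertically over 135 mm of horizontal reach and is 615 mm long along its own axis. Every leg's outer bottom edge rests on the floor and its outer top edge meets a bottom edge of the beam — the left legs (tilting toward +x) meet the beam's −x bottom edge, the right legs (their mirror images, tilting toward −x) meet its +x bottom edge — so the leg tops tuck under the beam, the beam's underside is 600 mm above the floor, and the feet are 370 mm apart outside-to-outside with the beam centred between them. The two leg pairs are set in 114 mm from either end of the beam.


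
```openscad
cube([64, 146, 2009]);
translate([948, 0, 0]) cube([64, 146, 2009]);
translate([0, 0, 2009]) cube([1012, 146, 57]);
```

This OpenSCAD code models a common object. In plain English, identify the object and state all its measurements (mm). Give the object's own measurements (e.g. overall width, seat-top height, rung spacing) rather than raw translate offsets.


A door frame. The clear opening is 884 mm wide and 2009 mm high. Two 64 mm wide jambs, 146 mm deep, stand either side of the opening from the floor to the top of the opening. A 57 mm thick head sits across the top of both jambs, spanning the full outside width of the frame.


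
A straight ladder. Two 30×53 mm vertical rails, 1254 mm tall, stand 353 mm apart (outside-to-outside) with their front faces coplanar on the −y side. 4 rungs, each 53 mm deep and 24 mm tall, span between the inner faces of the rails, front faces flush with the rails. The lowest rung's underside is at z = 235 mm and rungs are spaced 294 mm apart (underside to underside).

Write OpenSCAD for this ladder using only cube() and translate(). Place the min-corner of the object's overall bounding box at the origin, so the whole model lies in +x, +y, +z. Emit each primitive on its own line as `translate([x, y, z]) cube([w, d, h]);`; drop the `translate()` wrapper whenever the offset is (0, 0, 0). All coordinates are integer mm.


cube([30, 53, 1254]);
translate([323, 0, 0]) cube([30, 53, 1254]);
translate([30, 0, 235]) cube([293, 53, 24]);
translate([30, 0, 529]) cube([293, 53, 24]);
translate([30, 0, 823]) cube([293, 53, 24]);
translate([30, 0, 1117]) cube([293, 53, 24]);


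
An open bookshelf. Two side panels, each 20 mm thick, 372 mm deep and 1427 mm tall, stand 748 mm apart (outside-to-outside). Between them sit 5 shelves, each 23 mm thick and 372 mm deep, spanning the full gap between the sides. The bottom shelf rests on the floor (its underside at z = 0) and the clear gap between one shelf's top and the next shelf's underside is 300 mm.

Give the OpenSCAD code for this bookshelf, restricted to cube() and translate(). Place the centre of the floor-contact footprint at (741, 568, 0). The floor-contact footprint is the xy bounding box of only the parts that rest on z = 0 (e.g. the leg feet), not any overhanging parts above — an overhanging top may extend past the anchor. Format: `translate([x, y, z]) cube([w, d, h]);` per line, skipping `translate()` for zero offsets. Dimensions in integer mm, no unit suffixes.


translate([367, 382, 0]) cube([20, 372, 1427]);
translate([1095, 382, 0]) cube([20, 372, 1427]);
translate([387, 382, 0]) cube([708, 372, 23]);
translate([387, 382, 323]) cube([708, 372, 23]);
translate([387, 382, 646]) cube([708, 372, 23]);
translate([387, 382, 969]) cube([708, 372, 23]);
translate([387, 382, 1292]) cube([708, 372, 23]);
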